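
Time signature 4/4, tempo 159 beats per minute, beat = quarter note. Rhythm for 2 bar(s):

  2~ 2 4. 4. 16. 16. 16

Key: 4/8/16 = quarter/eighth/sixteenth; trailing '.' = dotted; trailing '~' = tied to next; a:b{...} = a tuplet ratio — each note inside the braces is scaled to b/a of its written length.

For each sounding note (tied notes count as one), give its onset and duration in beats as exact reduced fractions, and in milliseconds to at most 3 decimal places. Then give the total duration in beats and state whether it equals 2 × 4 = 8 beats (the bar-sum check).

1) 0.0ms=0b +1509.434ms=4b
2) 1509.434ms=4b +566.038ms=3/2b
3) 2075.472ms=11/2b +566.038ms=3/2b
4) 2641.509ms=7b +141.509ms=3/8b
5) 2783.019ms=59/8b +141.509ms=3/8b
6) 2924.528ms=31/4b +94.34ms=1/4b
Σ=8b of 8 (159bpm 4/4) — PASS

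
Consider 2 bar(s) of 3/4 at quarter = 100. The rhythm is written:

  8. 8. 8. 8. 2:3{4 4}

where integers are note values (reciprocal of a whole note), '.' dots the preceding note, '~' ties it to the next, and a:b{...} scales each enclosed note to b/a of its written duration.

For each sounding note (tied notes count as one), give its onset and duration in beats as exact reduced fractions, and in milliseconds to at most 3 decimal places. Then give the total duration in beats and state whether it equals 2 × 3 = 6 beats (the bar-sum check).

1) 0.0ms=0b +450.0ms=3/4b
2) 450.0ms=3/4b +450.0ms=3/4b
3) 900.0ms=3/2b +450.0ms=3/4b
4) 1350.0ms=9/4b +450.0ms=3/4b
5) 1800.0ms=3b +900.0ms=3/2b
6) 2700.0ms=9/2b +900.0ms=3/2b
Σ=6b of 6 (100bpm 3/4) — PASS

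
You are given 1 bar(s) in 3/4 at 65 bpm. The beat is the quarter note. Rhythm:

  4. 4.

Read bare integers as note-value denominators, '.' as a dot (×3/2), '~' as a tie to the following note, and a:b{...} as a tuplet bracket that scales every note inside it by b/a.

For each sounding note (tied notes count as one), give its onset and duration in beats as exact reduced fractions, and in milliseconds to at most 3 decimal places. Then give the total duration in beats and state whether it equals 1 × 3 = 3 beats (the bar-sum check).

1) 0.0ms=0b +1384.615ms=3/2b
2) 1384.615ms=3/2b +1384.615ms=3/2b
Σ=3b of 3 (65bpm 3/4) — PASS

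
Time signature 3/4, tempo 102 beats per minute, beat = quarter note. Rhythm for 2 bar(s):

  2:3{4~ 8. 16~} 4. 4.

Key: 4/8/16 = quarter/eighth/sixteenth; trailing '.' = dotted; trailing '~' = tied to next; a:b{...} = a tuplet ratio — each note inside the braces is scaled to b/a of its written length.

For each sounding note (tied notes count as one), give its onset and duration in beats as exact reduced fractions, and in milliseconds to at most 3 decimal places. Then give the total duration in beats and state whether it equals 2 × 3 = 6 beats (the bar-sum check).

1) 0.0ms=0b +1544.118ms=21/8b
2) 1544.118ms=21/8b +1102.941ms=15/8b
3) 2647.059ms=9/2b +882.353ms=3/2b
Σ=6b of 6 (102bpm 3/4) — PASS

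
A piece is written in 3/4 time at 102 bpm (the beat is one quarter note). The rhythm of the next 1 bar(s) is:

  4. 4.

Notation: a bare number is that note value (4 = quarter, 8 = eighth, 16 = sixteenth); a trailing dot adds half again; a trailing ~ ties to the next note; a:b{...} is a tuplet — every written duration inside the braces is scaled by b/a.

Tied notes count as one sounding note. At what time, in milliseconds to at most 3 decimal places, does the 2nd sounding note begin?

1. 0.0ms @ 0 + 882.353ms (3/2)
2. 882.353ms @ 3/2 + 882.353ms (3/2)

note 2 onset = 3/2b = 882.353ms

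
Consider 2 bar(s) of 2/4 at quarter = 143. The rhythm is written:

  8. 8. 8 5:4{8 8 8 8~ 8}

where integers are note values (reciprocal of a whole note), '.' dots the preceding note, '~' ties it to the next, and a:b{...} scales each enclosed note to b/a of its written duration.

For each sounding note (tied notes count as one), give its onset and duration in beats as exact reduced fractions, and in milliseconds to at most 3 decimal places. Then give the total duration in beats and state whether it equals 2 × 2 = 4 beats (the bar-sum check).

1) 0.0ms=0b +314.685ms=3/4b
2) 314.685ms=3/4b +314.685ms=3/4b
3) 629.371ms=3/2b +209.79ms=1/2b
4) 839.161ms=2b +167.832ms=2/5b
5) 1006.993ms=12/5b +167.832ms=2/5b
6) 1174.825ms=14/5b +167.832ms=2/5b
7) 1342.657ms=16/5b +335.664ms=4/5b
Σ=4b of 4 (143bpm 2/4) — PASS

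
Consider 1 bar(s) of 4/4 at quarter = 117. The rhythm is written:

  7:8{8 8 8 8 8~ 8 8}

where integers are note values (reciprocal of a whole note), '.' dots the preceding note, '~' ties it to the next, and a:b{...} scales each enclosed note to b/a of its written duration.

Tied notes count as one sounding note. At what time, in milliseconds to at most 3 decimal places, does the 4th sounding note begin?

1. 0.0ms @ 0 + 293.04ms (4/7)
2. 293.04ms @ 4/7 + 293.04ms (4/7)
3. 586.081ms @ 8/7 + 293.04ms (4/7)
4. 879.121ms @ 12/7 + 293.04ms (4/7)
5. 1172.161ms @ 16/7 + 586.081ms (8/7)
6. 1758.242ms @ 24/7 + 293.04ms (4/7)

note 4 onset = 12/7b = 879.121ms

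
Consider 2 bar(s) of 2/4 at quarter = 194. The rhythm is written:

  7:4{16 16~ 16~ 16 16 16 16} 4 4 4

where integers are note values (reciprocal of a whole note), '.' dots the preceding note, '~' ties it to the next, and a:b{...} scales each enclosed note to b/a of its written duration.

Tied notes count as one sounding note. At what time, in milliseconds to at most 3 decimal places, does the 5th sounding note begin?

1. 0.0ms @ 0 + 44.183ms (1/7)
2. 44.183ms @ 1/7 + 132.548ms (3/7)
3. 176.73ms @ 4/7 + 44.183ms (1/7)
4. 220.913ms @ 5/7 + 44.183ms (1/7)
5. 265.096ms @ 6/7 + 44.183ms (1/7)
6. 309.278ms @ 1 + 309.278ms (1)
7. 618.557ms @ 2 + 309.278ms (1)
8. 927.835ms @ 3 + 309.278ms (1)

note 5 onset = 6/7b = 265.096ms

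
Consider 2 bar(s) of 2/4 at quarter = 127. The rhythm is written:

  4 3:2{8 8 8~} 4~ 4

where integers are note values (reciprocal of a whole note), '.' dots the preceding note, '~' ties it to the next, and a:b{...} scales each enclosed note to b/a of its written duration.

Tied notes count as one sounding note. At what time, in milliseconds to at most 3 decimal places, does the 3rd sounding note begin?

1. 0.0ms @ 0 + 472.441ms (1)
2. 472.441ms @ 1 + 157.48ms (1/3)
3. 629.921ms @ 4/3 + 157.48ms (1/3)
4. 787.402ms @ 5/3 + 1102.362ms (7/3)

note 3 onset = 4/3b = 629.921ms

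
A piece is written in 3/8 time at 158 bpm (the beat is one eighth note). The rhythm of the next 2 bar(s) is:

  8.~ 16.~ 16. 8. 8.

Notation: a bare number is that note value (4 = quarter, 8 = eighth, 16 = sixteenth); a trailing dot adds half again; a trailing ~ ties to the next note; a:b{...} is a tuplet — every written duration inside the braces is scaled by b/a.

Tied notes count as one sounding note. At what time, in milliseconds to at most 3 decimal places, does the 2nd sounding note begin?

1. 0.0ms @ 0 + 1139.241ms (3)
2. 1139.241ms @ 3 + 569.62ms (3/2)
3. 1708.861ms @ 9/2 + 569.62ms (3/2)

note 2 onset = 3b = 1139.241ms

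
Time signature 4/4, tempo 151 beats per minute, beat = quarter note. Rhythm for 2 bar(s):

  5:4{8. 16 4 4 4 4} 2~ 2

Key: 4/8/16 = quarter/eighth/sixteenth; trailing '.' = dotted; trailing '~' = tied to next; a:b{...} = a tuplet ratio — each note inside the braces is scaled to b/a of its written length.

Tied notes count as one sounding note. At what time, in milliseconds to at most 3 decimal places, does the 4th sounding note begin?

1. 0.0ms @ 0 + 238.411ms (3/5)
2. 238.411ms @ 3/5 + 79.47ms (1/5)
3. 317.881ms @ 4/5 + 317.881ms (4/5)
4. 635.762ms @ 8/5 + 317.881ms (4/5)
5. 953.642ms @ 12/5 + 317.881ms (4/5)
6. 1271.523ms @ 16/5 + 317.881ms (4/5)
7. 1589.404ms @ 4 + 1589.404ms (4)

note 4 onset = 8/5b = 635.762ms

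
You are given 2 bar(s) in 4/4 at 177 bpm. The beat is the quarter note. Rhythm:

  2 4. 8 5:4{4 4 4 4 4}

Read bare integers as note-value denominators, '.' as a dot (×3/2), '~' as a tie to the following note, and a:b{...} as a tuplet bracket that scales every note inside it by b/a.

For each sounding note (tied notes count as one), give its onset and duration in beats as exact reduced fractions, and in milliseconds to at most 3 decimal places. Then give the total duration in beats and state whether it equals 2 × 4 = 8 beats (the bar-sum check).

1) 0.0ms=0b +677.966ms=2b
2) 677.966ms=2b +508.475ms=3/2b
3) 1186.441ms=7/2b +169.492ms=1/2b
4) 1355.932ms=4b +271.186ms=4/5b
5) 1627.119ms=24/5b +271.186ms=4/5b
6) 1898.305ms=28/5b +271.186ms=4/5b
7) 2169.492ms=32/5b +271.186ms=4/5b
8) 2440.678ms=36/5b +271.186ms=4/5b
Σ=8b of 8 (177bpm 4/4) — PASS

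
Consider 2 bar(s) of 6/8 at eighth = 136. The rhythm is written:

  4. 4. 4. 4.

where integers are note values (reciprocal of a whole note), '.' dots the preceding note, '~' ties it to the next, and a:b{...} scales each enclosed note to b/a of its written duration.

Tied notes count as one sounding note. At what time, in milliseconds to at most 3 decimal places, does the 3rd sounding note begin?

1. 0.0ms @ 0 + 1323.529ms (3)
2. 1323.529ms @ 3 + 1323.529ms (3)
3. 2647.059ms @ 6 + 1323.529ms (3)
4. 3970.588ms @ 9 + 1323.529ms (3)

note 3 onset = 6b = 2647.059ms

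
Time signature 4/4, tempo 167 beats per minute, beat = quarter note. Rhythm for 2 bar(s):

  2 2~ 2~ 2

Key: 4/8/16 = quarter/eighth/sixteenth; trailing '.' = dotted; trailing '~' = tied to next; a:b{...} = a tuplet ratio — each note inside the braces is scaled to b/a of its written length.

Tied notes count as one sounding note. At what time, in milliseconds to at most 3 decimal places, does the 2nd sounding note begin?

1. 0.0ms @ 0 + 718.563ms (2)
2. 718.563ms @ 2 + 2155.689ms (6)

note 2 onset = 2b = 718.563ms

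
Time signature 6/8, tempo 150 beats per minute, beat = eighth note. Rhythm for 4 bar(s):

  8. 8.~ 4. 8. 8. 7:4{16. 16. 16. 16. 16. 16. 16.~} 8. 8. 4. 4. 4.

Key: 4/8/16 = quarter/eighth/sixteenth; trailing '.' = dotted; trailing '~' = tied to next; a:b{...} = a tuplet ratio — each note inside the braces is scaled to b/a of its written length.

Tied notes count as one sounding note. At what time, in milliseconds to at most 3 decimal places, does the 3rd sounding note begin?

note 3 onset = 6b = 2400.0ms

1. 0.0ms @ 0 + 600.0ms (3/2)
2. 600.0ms @ 3/2 + 1800.0ms (9/2)
3. 2400.0ms @ 6 + 600.0ms (3/2)
4. 3000.0ms @ 15/2 + 600.0ms (3/2)
5. 3600.0ms @ 9 + 171.429ms (3/7)
6. 3771.429ms @ 66/7 + 171.429ms (3/7)
7. 3942.857ms @ 69/7 + 171.429ms (3/7)
8. 4114.286ms @ 72/7 + 171.429ms (3/7)
9. 4285.714ms @ 75/7 + 171.429ms (3/7)
10. 4457.143ms @ 78/7 + 171.429ms (3/7)
11. 4628.571ms @ 81/7 + 771.429ms (27/14)
12. 5400.0ms @ 27/2 + 600.0ms (3/2)
13. 6000.0ms @ 15 + 1200.0ms (3)
14. 7200.0ms @ 18 + 1200.0ms (3)
15. 8400.0ms @ 21 + 1200.0ms (3)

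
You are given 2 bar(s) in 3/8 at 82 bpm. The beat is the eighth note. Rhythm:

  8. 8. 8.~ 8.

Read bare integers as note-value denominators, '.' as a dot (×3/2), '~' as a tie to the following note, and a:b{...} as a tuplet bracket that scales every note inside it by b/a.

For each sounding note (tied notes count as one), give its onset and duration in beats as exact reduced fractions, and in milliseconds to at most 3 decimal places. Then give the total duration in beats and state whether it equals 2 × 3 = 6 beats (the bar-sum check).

1) 0.0ms=0b +1097.561ms=3/2b
2) 1097.561ms=3/2b +1097.561ms=3/2b
3) 2195.122ms=3b +2195.122ms=3b
Σ=6b of 6 (82bpm 3/8) — PASS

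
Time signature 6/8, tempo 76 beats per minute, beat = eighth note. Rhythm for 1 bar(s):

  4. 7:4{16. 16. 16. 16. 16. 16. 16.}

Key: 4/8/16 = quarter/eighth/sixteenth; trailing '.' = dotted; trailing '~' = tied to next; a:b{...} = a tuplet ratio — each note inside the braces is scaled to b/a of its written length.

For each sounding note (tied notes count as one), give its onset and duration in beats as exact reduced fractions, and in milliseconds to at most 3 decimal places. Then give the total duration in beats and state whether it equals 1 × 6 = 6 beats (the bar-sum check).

1) 0.0ms=0b +2368.421ms=3b
2) 2368.421ms=3b +338.346ms=3/7b
3) 2706.767ms=24/7b +338.346ms=3/7b
4) 3045.113ms=27/7b +338.346ms=3/7b
5) 3383.459ms=30/7b +338.346ms=3/7b
6) 3721.805ms=33/7b +338.346ms=3/7b
7) 4060.15ms=36/7b +338.346ms=3/7b
8) 4398.496ms=39/7b +338.346ms=3/7b
Σ=6b of 6 (76bpm 6/8) — PASS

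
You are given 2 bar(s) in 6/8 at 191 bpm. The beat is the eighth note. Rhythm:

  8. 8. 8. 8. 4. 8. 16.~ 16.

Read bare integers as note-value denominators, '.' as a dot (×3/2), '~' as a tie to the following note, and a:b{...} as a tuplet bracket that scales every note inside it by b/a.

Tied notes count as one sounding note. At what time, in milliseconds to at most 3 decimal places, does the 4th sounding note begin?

note 4 onset = 9/2b = 1413.613ms

1. 0.0ms @ 0 + 471.204ms (3/2)
2. 471.204ms @ 3/2 + 471.204ms (3/2)
3. 942.408ms @ 3 + 471.204ms (3/2)
4. 1413.613ms @ 9/2 + 471.204ms (3/2)
5. 1884.817ms @ 6 + 942.408ms (3)
6. 2827.225ms @ 9 + 471.204ms (3/2)
7. 3298.429ms @ 21/2 + 471.204ms (3/2)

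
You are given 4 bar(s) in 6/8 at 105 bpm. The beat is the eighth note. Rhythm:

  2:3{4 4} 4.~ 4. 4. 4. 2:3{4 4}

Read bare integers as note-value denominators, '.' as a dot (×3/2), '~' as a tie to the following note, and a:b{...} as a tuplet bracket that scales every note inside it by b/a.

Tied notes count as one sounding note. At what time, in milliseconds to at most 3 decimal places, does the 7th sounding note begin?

note 7 onset = 21b = 12000.0ms

1. 0.0ms @ 0 + 1714.286ms (3)
2. 1714.286ms @ 3 + 1714.286ms (3)
3. 3428.571ms @ 6 + 3428.571ms (6)
4. 6857.143ms @ 12 + 1714.286ms (3)
5. 8571.429ms @ 15 + 1714.286ms (3)
6. 10285.714ms @ 18 + 1714.286ms (3)
7. 12000.0ms @ 21 + 1714.286ms (3)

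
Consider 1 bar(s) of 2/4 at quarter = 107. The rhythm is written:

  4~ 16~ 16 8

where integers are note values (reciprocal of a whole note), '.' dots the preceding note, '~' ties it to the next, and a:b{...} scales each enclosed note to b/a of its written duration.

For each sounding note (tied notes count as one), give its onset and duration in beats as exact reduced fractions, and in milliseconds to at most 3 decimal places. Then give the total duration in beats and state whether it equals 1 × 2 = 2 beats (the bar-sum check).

1) 0.0ms=0b +841.121ms=3/2b
2) 841.121ms=3/2b +280.374ms=1/2b
Σ=2b of 2 (107bpm 2/4) — PASS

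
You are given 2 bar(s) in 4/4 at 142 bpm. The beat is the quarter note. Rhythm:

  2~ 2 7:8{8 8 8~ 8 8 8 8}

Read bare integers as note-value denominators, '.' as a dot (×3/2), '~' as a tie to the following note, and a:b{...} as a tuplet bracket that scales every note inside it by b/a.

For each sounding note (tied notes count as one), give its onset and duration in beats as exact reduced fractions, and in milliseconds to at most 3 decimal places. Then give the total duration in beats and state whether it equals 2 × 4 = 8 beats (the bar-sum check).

1) 0.0ms=0b +1690.141ms=4b
2) 1690.141ms=4b +241.449ms=4/7b
3) 1931.59ms=32/7b +241.449ms=4/7b
4) 2173.038ms=36/7b +482.897ms=8/7b
5) 2655.936ms=44/7b +241.449ms=4/7b
6) 2897.384ms=48/7b +241.449ms=4/7b
7) 3138.833ms=52/7b +241.449ms=4/7b
Σ=8b of 8 (142bpm 4/4) — PASS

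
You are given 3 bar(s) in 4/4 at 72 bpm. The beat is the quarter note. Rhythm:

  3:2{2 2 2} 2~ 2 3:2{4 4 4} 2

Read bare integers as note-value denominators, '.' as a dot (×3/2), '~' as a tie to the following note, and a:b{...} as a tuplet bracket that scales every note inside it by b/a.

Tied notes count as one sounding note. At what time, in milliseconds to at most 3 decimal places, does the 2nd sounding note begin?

1. 0.0ms @ 0 + 1111.111ms (4/3)
2. 1111.111ms @ 4/3 + 1111.111ms (4/3)
3. 2222.222ms @ 8/3 + 1111.111ms (4/3)
4. 3333.333ms @ 4 + 3333.333ms (4)
5. 6666.667ms @ 8 + 555.556ms (2/3)
6. 7222.222ms @ 26/3 + 555.556ms (2/3)
7. 7777.778ms @ 28/3 + 555.556ms (2/3)
8. 8333.333ms @ 10 + 1666.667ms (2)

note 2 onset = 4/3b = 1111.111ms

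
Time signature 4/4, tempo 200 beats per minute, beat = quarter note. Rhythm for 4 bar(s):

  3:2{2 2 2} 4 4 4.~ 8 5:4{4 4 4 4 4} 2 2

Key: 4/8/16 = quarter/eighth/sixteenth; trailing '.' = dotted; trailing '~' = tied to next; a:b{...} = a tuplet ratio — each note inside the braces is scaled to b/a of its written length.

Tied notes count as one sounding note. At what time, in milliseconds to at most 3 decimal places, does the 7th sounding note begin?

1. 0.0ms @ 0 + 400.0ms (4/3)
2. 400.0ms @ 4/3 + 400.0ms (4/3)
3. 800.0ms @ 8/3 + 400.0ms (4/3)
4. 1200.0ms @ 4 + 300.0ms (1)
5. 1500.0ms @ 5 + 300.0ms (1)
6. 1800.0ms @ 6 + 600.0ms (2)
7. 2400.0ms @ 8 + 240.0ms (4/5)
8. 2640.0ms @ 44/5 + 240.0ms (4/5)
9. 2880.0ms @ 48/5 + 240.0ms (4/5)
10. 3120.0ms @ 52/5 + 240.0ms (4/5)
11. 3360.0ms @ 56/5 + 240.0ms (4/5)
12. 3600.0ms @ 12 + 600.0ms (2)
13. 4200.0ms @ 14 + 600.0ms (2)

note 7 onset = 8b = 2400.0ms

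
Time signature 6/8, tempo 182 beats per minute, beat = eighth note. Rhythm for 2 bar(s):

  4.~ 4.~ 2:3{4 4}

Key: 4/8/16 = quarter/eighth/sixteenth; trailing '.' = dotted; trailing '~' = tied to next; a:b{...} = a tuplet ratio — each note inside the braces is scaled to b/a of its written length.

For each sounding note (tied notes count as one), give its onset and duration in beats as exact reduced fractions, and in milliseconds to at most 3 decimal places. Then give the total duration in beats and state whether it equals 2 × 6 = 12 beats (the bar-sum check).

1) 0.0ms=0b +2967.033ms=9b
2) 2967.033ms=9b +989.011ms=3b
Σ=12b of 12 (182bpm 6/8) — PASS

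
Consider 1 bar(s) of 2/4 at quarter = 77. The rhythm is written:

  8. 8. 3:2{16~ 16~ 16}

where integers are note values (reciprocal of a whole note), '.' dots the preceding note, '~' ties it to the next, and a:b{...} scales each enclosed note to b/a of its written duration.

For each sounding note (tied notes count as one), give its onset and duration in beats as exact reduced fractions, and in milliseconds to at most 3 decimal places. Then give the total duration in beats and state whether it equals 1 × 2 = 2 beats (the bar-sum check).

1) 0.0ms=0b +584.416ms=3/4b
2) 584.416ms=3/4b +584.416ms=3/4b
3) 1168.831ms=3/2b +389.61ms=1/2b
Σ=2b of 2 (77bpm 2/4) — PASS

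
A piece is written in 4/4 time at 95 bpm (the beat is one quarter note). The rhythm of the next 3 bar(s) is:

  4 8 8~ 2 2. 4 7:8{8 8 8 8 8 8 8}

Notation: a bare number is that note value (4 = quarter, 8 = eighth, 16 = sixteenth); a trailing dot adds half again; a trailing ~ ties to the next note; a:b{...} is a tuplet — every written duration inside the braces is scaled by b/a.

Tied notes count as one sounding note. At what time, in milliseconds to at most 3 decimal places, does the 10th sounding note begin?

note 10 onset = 72/7b = 6496.241ms

1. 0.0ms @ 0 + 631.579ms (1)
2. 631.579ms @ 1 + 315.789ms (1/2)
3. 947.368ms @ 3/2 + 1578.947ms (5/2)
4. 2526.316ms @ 4 + 1894.737ms (3)
5. 4421.053ms @ 7 + 631.579ms (1)
6. 5052.632ms @ 8 + 360.902ms (4/7)
7. 5413.534ms @ 60/7 + 360.902ms (4/7)
8. 5774.436ms @ 64/7 + 360.902ms (4/7)
9. 6135.338ms @ 68/7 + 360.902ms (4/7)
10. 6496.241ms @ 72/7 + 360.902ms (4/7)
11. 6857.143ms @ 76/7 + 360.902ms (4/7)
12. 7218.045ms @ 80/7 + 360.902ms (4/7)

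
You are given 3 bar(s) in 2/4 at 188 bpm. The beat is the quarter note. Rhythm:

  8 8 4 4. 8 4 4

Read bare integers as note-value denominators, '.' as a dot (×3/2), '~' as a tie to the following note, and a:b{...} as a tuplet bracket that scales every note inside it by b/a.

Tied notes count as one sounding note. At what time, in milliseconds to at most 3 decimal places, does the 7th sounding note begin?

1. 0.0ms @ 0 + 159.574ms (1/2)
2. 159.574ms @ 1/2 + 159.574ms (1/2)
3. 319.149ms @ 1 + 319.149ms (1)
4. 638.298ms @ 2 + 478.723ms (3/2)
5. 1117.021ms @ 7/2 + 159.574ms (1/2)
6. 1276.596ms @ 4 + 319.149ms (1)
7. 1595.745ms @ 5 + 319.149ms (1)

note 7 onset = 5b = 1595.745ms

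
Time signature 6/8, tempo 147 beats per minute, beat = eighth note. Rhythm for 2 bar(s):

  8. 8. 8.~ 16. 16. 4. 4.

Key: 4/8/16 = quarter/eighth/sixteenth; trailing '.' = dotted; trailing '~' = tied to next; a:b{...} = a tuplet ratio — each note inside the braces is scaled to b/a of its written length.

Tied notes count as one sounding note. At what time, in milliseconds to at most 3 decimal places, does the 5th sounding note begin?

1. 0.0ms @ 0 + 612.245ms (3/2)
2. 612.245ms @ 3/2 + 612.245ms (3/2)
3. 1224.49ms @ 3 + 918.367ms (9/4)
4. 2142.857ms @ 21/4 + 306.122ms (3/4)
5. 2448.98ms @ 6 + 1224.49ms (3)
6. 3673.469ms @ 9 + 1224.49ms (3)

note 5 onset = 6b = 2448.98ms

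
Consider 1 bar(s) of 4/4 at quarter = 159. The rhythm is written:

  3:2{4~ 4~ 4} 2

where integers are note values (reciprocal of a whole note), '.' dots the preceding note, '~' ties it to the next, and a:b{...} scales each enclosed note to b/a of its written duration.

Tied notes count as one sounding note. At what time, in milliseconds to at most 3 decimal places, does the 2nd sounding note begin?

note 2 onset = 2b = 754.717ms

1. 0.0ms @ 0 + 754.717ms (2)
2. 754.717ms @ 2 + 754.717ms (2)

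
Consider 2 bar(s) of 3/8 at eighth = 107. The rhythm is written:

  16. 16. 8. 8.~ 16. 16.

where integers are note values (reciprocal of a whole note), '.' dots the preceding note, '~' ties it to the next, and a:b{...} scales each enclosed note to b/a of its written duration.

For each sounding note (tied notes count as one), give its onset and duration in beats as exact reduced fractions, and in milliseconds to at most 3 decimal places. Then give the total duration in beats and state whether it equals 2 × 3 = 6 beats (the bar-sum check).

1) 0.0ms=0b +420.561ms=3/4b
2) 420.561ms=3/4b +420.561ms=3/4b
3) 841.121ms=3/2b +841.121ms=3/2b
4) 1682.243ms=3b +1261.682ms=9/4b
5) 2943.925ms=21/4b +420.561ms=3/4b
Σ=6b of 6 (107bpm 3/8) — PASS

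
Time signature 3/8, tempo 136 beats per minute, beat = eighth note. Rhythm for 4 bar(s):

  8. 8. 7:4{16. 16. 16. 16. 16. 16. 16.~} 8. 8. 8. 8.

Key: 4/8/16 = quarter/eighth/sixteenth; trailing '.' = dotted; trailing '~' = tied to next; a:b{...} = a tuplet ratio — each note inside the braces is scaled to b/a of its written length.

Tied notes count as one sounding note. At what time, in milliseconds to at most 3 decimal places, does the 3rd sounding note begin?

note 3 onset = 3b = 1323.529ms

1. 0.0ms @ 0 + 661.765ms (3/2)
2. 661.765ms @ 3/2 + 661.765ms (3/2)
3. 1323.529ms @ 3 + 189.076ms (3/7)
4. 1512.605ms @ 24/7 + 189.076ms (3/7)
5. 1701.681ms @ 27/7 + 189.076ms (3/7)
6. 1890.756ms @ 30/7 + 189.076ms (3/7)
7. 2079.832ms @ 33/7 + 189.076ms (3/7)
8. 2268.908ms @ 36/7 + 189.076ms (3/7)
9. 2457.983ms @ 39/7 + 850.84ms (27/14)
10. 3308.824ms @ 15/2 + 661.765ms (3/2)
11. 3970.588ms @ 9 + 661.765ms (3/2)
12. 4632.353ms @ 21/2 + 661.765ms (3/2)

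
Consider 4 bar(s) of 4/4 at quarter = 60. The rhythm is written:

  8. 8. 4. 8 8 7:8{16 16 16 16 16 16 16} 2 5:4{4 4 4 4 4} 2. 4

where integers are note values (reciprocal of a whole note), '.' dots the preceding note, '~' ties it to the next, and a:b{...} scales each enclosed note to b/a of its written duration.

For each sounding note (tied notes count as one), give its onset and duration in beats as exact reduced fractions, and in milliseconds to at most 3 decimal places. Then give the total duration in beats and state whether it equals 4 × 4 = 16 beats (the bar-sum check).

1) 0.0ms=0b +750.0ms=3/4b
2) 750.0ms=3/4b +750.0ms=3/4b
3) 1500.0ms=3/2b +1500.0ms=3/2b
4) 3000.0ms=3b +500.0ms=1/2b
5) 3500.0ms=7/2b +500.0ms=1/2b
6) 4000.0ms=4b +285.714ms=2/7b
7) 4285.714ms=30/7b +285.714ms=2/7b
8) 4571.429ms=32/7b +285.714ms=2/7b
9) 4857.143ms=34/7b +285.714ms=2/7b
10) 5142.857ms=36/7b +285.714ms=2/7b
11) 5428.571ms=38/7b +285.714ms=2/7b
12) 5714.286ms=40/7b +285.714ms=2/7b
13) 6000.0ms=6b +2000.0ms=2b
14) 8000.0ms=8b +800.0ms=4/5b
15) 8800.0ms=44/5b +800.0ms=4/5b
16) 9600.0ms=48/5b +800.0ms=4/5b
17) 10400.0ms=52/5b +800.0ms=4/5b
18) 11200.0ms=56/5b +800.0ms=4/5b
19) 12000.0ms=12b +3000.0ms=3b
20) 15000.0ms=15b +1000.0ms=1b
Σ=16b of 16 (60bpm 4/4) — PASS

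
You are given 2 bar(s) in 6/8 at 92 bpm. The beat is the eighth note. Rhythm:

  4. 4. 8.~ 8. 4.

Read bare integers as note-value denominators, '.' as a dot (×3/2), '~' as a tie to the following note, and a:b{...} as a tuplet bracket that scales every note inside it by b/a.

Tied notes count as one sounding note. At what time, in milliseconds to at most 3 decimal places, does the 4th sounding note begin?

note 4 onset = 9b = 5869.565ms

1. 0.0ms @ 0 + 1956.522ms (3)
2. 1956.522ms @ 3 + 1956.522ms (3)
3. 3913.043ms @ 6 + 1956.522ms (3)
4. 5869.565ms @ 9 + 1956.522ms (3)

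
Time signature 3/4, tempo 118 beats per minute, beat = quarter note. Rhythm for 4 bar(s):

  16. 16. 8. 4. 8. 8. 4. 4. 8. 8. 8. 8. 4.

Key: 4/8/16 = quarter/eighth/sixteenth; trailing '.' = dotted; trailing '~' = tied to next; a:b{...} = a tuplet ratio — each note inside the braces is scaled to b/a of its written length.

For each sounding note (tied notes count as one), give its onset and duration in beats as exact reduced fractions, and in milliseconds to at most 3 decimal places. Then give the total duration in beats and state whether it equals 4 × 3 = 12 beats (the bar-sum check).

1) 0.0ms=0b +190.678ms=3/8b
2) 190.678ms=3/8b +190.678ms=3/8b
3) 381.356ms=3/4b +381.356ms=3/4b
4) 762.712ms=3/2b +762.712ms=3/2b
5) 1525.424ms=3b +381.356ms=3/4b
6) 1906.78ms=15/4b +381.356ms=3/4b
7) 2288.136ms=9/2b +762.712ms=3/2b
8) 3050.847ms=6b +762.712ms=3/2b
9) 3813.559ms=15/2b +381.356ms=3/4b
10) 4194.915ms=33/4b +381.356ms=3/4b
11) 4576.271ms=9b +381.356ms=3/4b
12) 4957.627ms=39/4b +381.356ms=3/4b
13) 5338.983ms=21/2b +762.712ms=3/2b
Σ=12b of 12 (118bpm 3/4) — PASS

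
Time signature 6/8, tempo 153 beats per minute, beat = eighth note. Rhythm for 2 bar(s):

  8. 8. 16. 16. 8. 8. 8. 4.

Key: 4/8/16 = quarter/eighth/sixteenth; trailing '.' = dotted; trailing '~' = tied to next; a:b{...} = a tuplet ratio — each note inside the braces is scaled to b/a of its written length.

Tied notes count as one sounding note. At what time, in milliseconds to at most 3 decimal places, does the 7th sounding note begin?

1. 0.0ms @ 0 + 588.235ms (3/2)
2. 588.235ms @ 3/2 + 588.235ms (3/2)
3. 1176.471ms @ 3 + 294.118ms (3/4)
4. 1470.588ms @ 15/4 + 294.118ms (3/4)
5. 1764.706ms @ 9/2 + 588.235ms (3/2)
6. 2352.941ms @ 6 + 588.235ms (3/2)
7. 2941.176ms @ 15/2 + 588.235ms (3/2)
8. 3529.412ms @ 9 + 1176.471ms (3)

note 7 onset = 15/2b = 2941.176ms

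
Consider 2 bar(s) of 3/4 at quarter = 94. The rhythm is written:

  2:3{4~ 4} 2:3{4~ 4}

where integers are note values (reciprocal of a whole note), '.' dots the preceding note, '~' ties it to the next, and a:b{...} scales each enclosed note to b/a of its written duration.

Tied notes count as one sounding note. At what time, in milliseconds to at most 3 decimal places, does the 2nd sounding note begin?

note 2 onset = 3b = 1914.894ms

1. 0.0ms @ 0 + 1914.894ms (3)
2. 1914.894ms @ 3 + 1914.894ms (3)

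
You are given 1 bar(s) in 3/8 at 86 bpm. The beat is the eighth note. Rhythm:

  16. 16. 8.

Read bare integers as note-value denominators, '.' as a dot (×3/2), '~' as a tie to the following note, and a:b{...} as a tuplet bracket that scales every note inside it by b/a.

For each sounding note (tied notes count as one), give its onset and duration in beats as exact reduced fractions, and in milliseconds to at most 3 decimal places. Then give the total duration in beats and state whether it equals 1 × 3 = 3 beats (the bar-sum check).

1) 0.0ms=0b +523.256ms=3/4b
2) 523.256ms=3/4b +523.256ms=3/4b
3) 1046.512ms=3/2b +1046.512ms=3/2b
Σ=3b of 3 (86bpm 3/8) — PASS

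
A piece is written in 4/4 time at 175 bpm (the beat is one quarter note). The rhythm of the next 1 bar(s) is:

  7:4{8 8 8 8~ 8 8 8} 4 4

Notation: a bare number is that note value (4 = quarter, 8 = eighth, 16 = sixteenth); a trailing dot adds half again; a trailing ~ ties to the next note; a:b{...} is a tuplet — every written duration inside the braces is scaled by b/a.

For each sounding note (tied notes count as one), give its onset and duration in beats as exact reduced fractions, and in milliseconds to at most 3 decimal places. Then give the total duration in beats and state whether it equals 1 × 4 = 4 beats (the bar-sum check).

1) 0.0ms=0b +97.959ms=2/7b
2) 97.959ms=2/7b +97.959ms=2/7b
3) 195.918ms=4/7b +97.959ms=2/7b
4) 293.878ms=6/7b +195.918ms=4/7b
5) 489.796ms=10/7b +97.959ms=2/7b
6) 587.755ms=12/7b +97.959ms=2/7b
7) 685.714ms=2b +342.857ms=1b
8) 1028.571ms=3b +342.857ms=1b
Σ=4b of 4 (175bpm 4/4) — PASS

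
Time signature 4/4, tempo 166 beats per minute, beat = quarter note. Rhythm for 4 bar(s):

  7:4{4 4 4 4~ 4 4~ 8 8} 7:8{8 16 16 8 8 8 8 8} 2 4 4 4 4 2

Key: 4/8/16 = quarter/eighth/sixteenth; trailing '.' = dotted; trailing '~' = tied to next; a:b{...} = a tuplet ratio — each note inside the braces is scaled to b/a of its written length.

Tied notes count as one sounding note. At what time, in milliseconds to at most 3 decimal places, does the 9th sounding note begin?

1. 0.0ms @ 0 + 206.54ms (4/7)
2. 206.54ms @ 4/7 + 206.54ms (4/7)
3. 413.081ms @ 8/7 + 206.54ms (4/7)
4. 619.621ms @ 12/7 + 413.081ms (8/7)
5. 1032.702ms @ 20/7 + 309.811ms (6/7)
6. 1342.513ms @ 26/7 + 103.27ms (2/7)
7. 1445.783ms @ 4 + 206.54ms (4/7)
8. 1652.324ms @ 32/7 + 103.27ms (2/7)
9. 1755.594ms @ 34/7 + 103.27ms (2/7)
10. 1858.864ms @ 36/7 + 206.54ms (4/7)
11. 2065.404ms @ 40/7 + 206.54ms (4/7)
12. 2271.945ms @ 44/7 + 206.54ms (4/7)
13. 2478.485ms @ 48/7 + 206.54ms (4/7)
14. 2685.026ms @ 52/7 + 206.54ms (4/7)
15. 2891.566ms @ 8 + 722.892ms (2)
16. 3614.458ms @ 10 + 361.446ms (1)
17. 3975.904ms @ 11 + 361.446ms (1)
18. 4337.349ms @ 12 + 361.446ms (1)
19. 4698.795ms @ 13 + 361.446ms (1)
20. 5060.241ms @ 14 + 722.892ms (2)

note 9 onset = 34/7b = 1755.594ms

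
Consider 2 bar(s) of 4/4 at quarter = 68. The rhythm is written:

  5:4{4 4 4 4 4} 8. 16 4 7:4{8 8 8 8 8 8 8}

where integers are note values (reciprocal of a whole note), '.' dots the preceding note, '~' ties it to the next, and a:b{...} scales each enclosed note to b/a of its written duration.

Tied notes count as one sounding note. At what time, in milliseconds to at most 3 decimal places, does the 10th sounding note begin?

note 10 onset = 44/7b = 5546.218ms

1. 0.0ms @ 0 + 705.882ms (4/5)
2. 705.882ms @ 4/5 + 705.882ms (4/5)
3. 1411.765ms @ 8/5 + 705.882ms (4/5)
4. 2117.647ms @ 12/5 + 705.882ms (4/5)
5. 2823.529ms @ 16/5 + 705.882ms (4/5)
6. 3529.412ms @ 4 + 661.765ms (3/4)
7. 4191.176ms @ 19/4 + 220.588ms (1/4)
8. 4411.765ms @ 5 + 882.353ms (1)
9. 5294.118ms @ 6 + 252.101ms (2/7)
10. 5546.218ms @ 44/7 + 252.101ms (2/7)
11. 5798.319ms @ 46/7 + 252.101ms (2/7)
12. 6050.42ms @ 48/7 + 252.101ms (2/7)
13. 6302.521ms @ 50/7 + 252.101ms (2/7)
14. 6554.622ms @ 52/7 + 252.101ms (2/7)
15. 6806.723ms @ 54/7 + 252.101ms (2/7)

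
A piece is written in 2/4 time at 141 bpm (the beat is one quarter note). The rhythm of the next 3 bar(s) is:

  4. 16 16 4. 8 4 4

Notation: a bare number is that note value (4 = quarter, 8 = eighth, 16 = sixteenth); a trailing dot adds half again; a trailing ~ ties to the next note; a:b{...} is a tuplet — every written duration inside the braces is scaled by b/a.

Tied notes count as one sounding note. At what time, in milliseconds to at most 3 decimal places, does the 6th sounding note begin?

note 6 onset = 4b = 1702.128ms

1. 0.0ms @ 0 + 638.298ms (3/2)
2. 638.298ms @ 3/2 + 106.383ms (1/4)
3. 744.681ms @ 7/4 + 106.383ms (1/4)
4. 851.064ms @ 2 + 638.298ms (3/2)
5. 1489.362ms @ 7/2 + 212.766ms (1/2)
6. 1702.128ms @ 4 + 425.532ms (1)
7. 2127.66ms @ 5 + 425.532ms (1)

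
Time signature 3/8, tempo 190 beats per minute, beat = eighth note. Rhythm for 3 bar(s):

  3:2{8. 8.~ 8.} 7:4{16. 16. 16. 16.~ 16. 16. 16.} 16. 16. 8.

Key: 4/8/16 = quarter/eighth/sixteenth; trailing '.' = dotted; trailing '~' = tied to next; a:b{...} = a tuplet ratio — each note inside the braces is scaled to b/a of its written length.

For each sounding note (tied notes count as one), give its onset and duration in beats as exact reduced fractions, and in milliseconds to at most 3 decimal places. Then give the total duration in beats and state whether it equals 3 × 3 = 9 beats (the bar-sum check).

1) 0.0ms=0b +315.789ms=1b
2) 315.789ms=1b +631.579ms=2b
3) 947.368ms=3b +135.338ms=3/7b
4) 1082.707ms=24/7b +135.338ms=3/7b
5) 1218.045ms=27/7b +135.338ms=3/7b
6) 1353.383ms=30/7b +270.677ms=6/7b
7) 1624.06ms=36/7b +135.338ms=3/7b
8) 1759.398ms=39/7b +135.338ms=3/7b
9) 1894.737ms=6b +236.842ms=3/4b
10) 2131.579ms=27/4b +236.842ms=3/4b
11) 2368.421ms=15/2b +473.684ms=3/2b
Σ=9b of 9 (190bpm 3/8) — PASS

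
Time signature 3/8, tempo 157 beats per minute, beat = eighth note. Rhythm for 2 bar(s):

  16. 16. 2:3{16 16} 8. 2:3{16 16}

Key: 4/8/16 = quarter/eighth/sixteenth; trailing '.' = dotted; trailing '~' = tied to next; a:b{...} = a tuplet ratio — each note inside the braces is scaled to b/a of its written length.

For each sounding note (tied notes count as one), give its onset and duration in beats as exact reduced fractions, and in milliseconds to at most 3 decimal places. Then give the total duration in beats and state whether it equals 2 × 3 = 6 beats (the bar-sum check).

1) 0.0ms=0b +286.624ms=3/4b
2) 286.624ms=3/4b +286.624ms=3/4b
3) 573.248ms=3/2b +286.624ms=3/4b
4) 859.873ms=9/4b +286.624ms=3/4b
5) 1146.497ms=3b +573.248ms=3/2b
6) 1719.745ms=9/2b +286.624ms=3/4b
7) 2006.369ms=21/4b +286.624ms=3/4b
Σ=6b of 6 (157bpm 3/8) — PASS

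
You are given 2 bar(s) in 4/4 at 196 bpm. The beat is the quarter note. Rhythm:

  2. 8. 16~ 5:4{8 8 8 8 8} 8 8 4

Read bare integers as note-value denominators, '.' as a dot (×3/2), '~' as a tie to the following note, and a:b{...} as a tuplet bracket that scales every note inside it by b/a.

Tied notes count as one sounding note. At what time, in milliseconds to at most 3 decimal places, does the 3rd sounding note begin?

1. 0.0ms @ 0 + 918.367ms (3)
2. 918.367ms @ 3 + 229.592ms (3/4)
3. 1147.959ms @ 15/4 + 198.98ms (13/20)
4. 1346.939ms @ 22/5 + 122.449ms (2/5)
5. 1469.388ms @ 24/5 + 122.449ms (2/5)
6. 1591.837ms @ 26/5 + 122.449ms (2/5)
7. 1714.286ms @ 28/5 + 122.449ms (2/5)
8. 1836.735ms @ 6 + 153.061ms (1/2)
9. 1989.796ms @ 13/2 + 153.061ms (1/2)
10. 2142.857ms @ 7 + 306.122ms (1)

note 3 onset = 15/4b = 1147.959ms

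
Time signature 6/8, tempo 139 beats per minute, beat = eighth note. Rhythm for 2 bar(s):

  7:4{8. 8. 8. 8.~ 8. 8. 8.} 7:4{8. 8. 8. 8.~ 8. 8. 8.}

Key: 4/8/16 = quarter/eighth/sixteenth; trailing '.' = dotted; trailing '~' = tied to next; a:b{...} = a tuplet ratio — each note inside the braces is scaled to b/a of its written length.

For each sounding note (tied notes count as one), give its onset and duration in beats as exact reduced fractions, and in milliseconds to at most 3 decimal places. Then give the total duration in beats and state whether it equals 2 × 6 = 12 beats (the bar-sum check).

1) 0.0ms=0b +369.99ms=6/7b
2) 369.99ms=6/7b +369.99ms=6/7b
3) 739.979ms=12/7b +369.99ms=6/7b
4) 1109.969ms=18/7b +739.979ms=12/7b
5) 1849.949ms=30/7b +369.99ms=6/7b
6) 2219.938ms=36/7b +369.99ms=6/7b
7) 2589.928ms=6b +369.99ms=6/7b
8) 2959.918ms=48/7b +369.99ms=6/7b
9) 3329.908ms=54/7b +369.99ms=6/7b
10) 3699.897ms=60/7b +739.979ms=12/7b
11) 4439.877ms=72/7b +369.99ms=6/7b
12) 4809.866ms=78/7b +369.99ms=6/7b
Σ=12b of 12 (139bpm 6/8) — PASS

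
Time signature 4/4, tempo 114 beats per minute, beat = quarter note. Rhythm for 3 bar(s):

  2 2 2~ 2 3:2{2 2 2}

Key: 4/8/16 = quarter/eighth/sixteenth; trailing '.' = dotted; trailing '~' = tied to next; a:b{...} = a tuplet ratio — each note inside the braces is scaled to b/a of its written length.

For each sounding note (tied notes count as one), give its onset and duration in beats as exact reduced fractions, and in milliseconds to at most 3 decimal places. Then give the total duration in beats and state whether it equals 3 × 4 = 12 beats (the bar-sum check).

1) 0.0ms=0b +1052.632ms=2b
2) 1052.632ms=2b +1052.632ms=2b
3) 2105.263ms=4b +2105.263ms=4b
4) 4210.526ms=8b +701.754ms=4/3b
5) 4912.281ms=28/3b +701.754ms=4/3b
6) 5614.035ms=32/3b +701.754ms=4/3b
Σ=12b of 12 (114bpm 4/4) — PASS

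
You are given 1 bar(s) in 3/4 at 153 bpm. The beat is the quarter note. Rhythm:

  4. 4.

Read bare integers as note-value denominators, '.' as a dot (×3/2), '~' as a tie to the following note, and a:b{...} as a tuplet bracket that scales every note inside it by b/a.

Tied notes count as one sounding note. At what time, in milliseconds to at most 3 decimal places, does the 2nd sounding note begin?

note 2 onset = 3/2b = 588.235ms

1. 0.0ms @ 0 + 588.235ms (3/2)
2. 588.235ms @ 3/2 + 588.235ms (3/2)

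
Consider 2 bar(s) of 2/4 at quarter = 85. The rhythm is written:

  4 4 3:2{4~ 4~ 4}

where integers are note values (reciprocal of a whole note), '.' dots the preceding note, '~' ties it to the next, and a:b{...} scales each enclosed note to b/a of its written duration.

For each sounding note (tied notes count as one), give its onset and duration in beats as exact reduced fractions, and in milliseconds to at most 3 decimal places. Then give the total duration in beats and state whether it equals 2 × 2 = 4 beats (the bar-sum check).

1) 0.0ms=0b +705.882ms=1b
2) 705.882ms=1b +705.882ms=1b
3) 1411.765ms=2b +1411.765ms=2b
Σ=4b of 4 (85bpm 2/4) — PASS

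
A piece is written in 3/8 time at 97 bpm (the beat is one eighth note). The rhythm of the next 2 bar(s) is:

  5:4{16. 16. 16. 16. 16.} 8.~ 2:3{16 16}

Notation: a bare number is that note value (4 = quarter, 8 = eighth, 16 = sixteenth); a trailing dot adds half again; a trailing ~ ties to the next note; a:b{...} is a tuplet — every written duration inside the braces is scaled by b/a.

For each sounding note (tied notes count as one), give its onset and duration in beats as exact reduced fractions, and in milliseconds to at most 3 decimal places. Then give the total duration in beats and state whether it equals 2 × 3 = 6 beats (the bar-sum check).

1) 0.0ms=0b +371.134ms=3/5b
2) 371.134ms=3/5b +371.134ms=3/5b
3) 742.268ms=6/5b +371.134ms=3/5b
4) 1113.402ms=9/5b +371.134ms=3/5b
5) 1484.536ms=12/5b +371.134ms=3/5b
6) 1855.67ms=3b +1391.753ms=9/4b
7) 3247.423ms=21/4b +463.918ms=3/4b
Σ=6b of 6 (97bpm 3/8) — PASS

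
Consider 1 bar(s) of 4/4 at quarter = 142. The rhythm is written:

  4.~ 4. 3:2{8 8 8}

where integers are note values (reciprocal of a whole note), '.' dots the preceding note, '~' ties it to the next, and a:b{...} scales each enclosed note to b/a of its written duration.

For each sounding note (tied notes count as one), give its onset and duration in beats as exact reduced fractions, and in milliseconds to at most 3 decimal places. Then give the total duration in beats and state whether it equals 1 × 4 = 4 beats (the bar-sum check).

1) 0.0ms=0b +1267.606ms=3b
2) 1267.606ms=3b +140.845ms=1/3b
3) 1408.451ms=10/3b +140.845ms=1/3b
4) 1549.296ms=11/3b +140.845ms=1/3b
Σ=4b of 4 (142bpm 4/4) — PASS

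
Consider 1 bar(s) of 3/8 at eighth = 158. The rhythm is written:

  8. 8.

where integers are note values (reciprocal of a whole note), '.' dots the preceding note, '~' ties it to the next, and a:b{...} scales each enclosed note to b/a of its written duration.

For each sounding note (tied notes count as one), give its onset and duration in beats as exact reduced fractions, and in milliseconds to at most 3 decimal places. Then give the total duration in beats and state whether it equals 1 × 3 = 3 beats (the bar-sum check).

1) 0.0ms=0b +569.62ms=3/2b
2) 569.62ms=3/2b +569.62ms=3/2b
Σ=3b of 3 (158bpm 3/8) — PASS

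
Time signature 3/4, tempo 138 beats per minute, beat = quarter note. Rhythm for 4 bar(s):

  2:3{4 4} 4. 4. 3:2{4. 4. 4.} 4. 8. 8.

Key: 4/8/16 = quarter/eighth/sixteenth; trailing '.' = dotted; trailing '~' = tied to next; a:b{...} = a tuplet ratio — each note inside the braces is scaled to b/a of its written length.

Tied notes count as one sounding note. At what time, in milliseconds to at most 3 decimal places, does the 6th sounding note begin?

note 6 onset = 7b = 3043.478ms

1. 0.0ms @ 0 + 652.174ms (3/2)
2. 652.174ms @ 3/2 + 652.174ms (3/2)
3. 1304.348ms @ 3 + 652.174ms (3/2)
4. 1956.522ms @ 9/2 + 652.174ms (3/2)
5. 2608.696ms @ 6 + 434.783ms (1)
6. 3043.478ms @ 7 + 434.783ms (1)
7. 3478.261ms @ 8 + 434.783ms (1)
8. 3913.043ms @ 9 + 652.174ms (3/2)
9. 4565.217ms @ 21/2 + 326.087ms (3/4)
10. 4891.304ms @ 45/4 + 326.087ms (3/4)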